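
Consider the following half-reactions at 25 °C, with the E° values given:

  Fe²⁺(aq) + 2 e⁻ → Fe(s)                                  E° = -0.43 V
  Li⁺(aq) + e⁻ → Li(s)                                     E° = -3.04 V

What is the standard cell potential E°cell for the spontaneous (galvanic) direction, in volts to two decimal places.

+2.61 V

The Fe²⁺/Fe couple has the higher reduction potential, so it is the cathode; Li⁺/Li is oxidised at the anode.
E°cell = E°(cathode) − E°(anode) = (-0.43) − (-3.04) = +2.61 V.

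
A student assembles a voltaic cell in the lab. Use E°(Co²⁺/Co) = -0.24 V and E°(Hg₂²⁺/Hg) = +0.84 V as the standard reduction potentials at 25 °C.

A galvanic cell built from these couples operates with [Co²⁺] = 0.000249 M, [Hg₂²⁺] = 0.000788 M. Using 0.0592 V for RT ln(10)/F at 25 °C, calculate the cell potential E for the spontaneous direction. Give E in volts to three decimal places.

Hg₂²⁺/Hg is the cathode (higher E°), Co²⁺/Co the anode: E°cell = +0.84 − (-0.24) = +1.08 V, n = 2.
Overall: Hg₂²⁺(aq) + Co(s) → 2 Hg(l) + Co²⁺(aq)
Q = [Co²⁺] / ([Hg₂²⁺]); log Q = -0.500.
E = E° − (0.0592/n) log Q = +1.08 − (0.0592/2)(-0.500) = +1.095 V.

+1.095 V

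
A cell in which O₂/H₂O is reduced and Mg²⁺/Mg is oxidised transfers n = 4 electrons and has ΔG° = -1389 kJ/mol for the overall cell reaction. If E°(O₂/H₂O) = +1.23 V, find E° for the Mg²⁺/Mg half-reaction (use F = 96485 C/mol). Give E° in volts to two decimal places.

E°cell = −ΔG°/(nF) = −(-1389×10³)/((4)(96485)) = +3.599 V.
Since O₂/H₂O is the cathode and Mg²⁺/Mg the anode, E°cell = E°(O₂/H₂O) − E°(Mg²⁺/Mg).
So E°(Mg²⁺/Mg) = E°(O₂/H₂O) − E°cell = (+1.23) − (+3.599) = -2.37 V.

-2.37 V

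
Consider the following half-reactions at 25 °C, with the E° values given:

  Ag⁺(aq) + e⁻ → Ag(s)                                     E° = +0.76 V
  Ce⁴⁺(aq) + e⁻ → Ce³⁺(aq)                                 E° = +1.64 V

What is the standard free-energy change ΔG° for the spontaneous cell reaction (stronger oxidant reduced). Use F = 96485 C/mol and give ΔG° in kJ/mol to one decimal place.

Ce⁴⁺/Ce³⁺ (E° = +1.64 V) is the cathode; Ag⁺/Ag (E° = +0.76 V) is the anode, so E°cell = +0.88 V.
Balancing electrons gives n = 1 (lcm of 1 and 1).
ΔG° = −nFE° = −(1)(96485)(+0.88) = -84,907 J = -84.9 kJ/mol.

-84.9 kJ/mol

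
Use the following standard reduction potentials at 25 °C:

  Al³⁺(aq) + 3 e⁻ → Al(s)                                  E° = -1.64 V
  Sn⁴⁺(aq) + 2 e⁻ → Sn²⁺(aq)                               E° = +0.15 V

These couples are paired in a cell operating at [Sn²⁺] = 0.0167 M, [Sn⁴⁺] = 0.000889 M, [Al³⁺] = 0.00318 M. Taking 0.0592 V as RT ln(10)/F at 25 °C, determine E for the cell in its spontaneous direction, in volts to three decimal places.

+1.802 V

Sn⁴⁺/Sn²⁺ is the cathode (higher E°), Al³⁺/Al the anode: E°cell = +0.15 − (-1.64) = +1.79 V, n = 6.
Overall: 3 Sn⁴⁺(aq) + 2 Al(s) → 3 Sn²⁺(aq) + 2 Al³⁺(aq)
Q = [Sn²⁺]^3·[Al³⁺]^2 / ([Sn⁴⁺]^3); log Q = -1.174.
E = E° − (0.0592/n) log Q = +1.79 − (0.0592/6)(-1.174) = +1.802 V.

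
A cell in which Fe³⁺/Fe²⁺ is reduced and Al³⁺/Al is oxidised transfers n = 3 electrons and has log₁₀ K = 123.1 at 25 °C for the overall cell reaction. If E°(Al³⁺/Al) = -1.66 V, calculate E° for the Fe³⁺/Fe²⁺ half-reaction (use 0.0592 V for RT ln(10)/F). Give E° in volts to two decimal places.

E°cell = (0.0592/n)·log K = (0.0592/3)(123.1) = +2.429 V.
Since Fe³⁺/Fe²⁺ is the cathode and Al³⁺/Al the anode, E°cell = E°(Fe³⁺/Fe²⁺) − E°(Al³⁺/Al).
So E°(Fe³⁺/Fe²⁺) = E°cell + E°(Al³⁺/Al) = +2.429 + (-1.66) = +0.77 V.

+0.77 V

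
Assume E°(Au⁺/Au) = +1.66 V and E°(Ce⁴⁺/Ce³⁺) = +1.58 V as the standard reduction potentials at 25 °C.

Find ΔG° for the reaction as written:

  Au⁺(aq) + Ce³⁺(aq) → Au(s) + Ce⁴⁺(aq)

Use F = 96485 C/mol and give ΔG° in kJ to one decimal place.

-7.7 kJ

As written, Au⁺/Au is reduced (cathode) and Ce⁴⁺/Ce³⁺ is oxidised (anode), so E°cell = (+1.66) − (+1.58) = +0.08 V.
Balancing electrons gives n = 1.
ΔG° = −nFE° = −(1)(96485)(+0.08) = -7,719 J = -7.7 kJ.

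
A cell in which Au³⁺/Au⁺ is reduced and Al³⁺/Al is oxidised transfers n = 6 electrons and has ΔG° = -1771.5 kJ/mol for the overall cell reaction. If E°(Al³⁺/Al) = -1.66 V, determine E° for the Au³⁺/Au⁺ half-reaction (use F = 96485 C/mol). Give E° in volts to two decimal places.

E°cell = −ΔG°/(nF) = −(-1771.5×10³)/((6)(96485)) = +3.060 V.
Since Au³⁺/Au⁺ is the cathode and Al³⁺/Al the anode, E°cell = E°(Au³⁺/Au⁺) − E°(Al³⁺/Al).
So E°(Au³⁺/Au⁺) = E°cell + E°(Al³⁺/Al) = +3.060 + (-1.66) = +1.40 V.

+1.40 V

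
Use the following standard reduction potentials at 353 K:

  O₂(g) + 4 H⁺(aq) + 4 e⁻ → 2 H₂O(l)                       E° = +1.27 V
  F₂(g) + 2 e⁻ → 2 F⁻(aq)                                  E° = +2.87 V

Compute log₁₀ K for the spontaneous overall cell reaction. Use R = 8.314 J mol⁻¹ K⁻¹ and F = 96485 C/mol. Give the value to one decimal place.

Cathode: F₂/F⁻; anode: O₂/H₂O. E°cell = (+2.87) − (+1.27) = +1.60 V, with n = 4.
ΔG° = −nFE° = −RT ln K, so ln K = nFE°/(RT) = (4)(96485)(+1.60) / ((8.314)(353)) = 210.405.
log₁₀ K = 210.405 / ln 10 = 91.4.

91.4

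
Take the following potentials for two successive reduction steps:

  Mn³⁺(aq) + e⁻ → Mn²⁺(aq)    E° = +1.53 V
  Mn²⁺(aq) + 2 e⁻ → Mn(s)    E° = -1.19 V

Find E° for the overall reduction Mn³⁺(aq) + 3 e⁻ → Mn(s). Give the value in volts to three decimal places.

-0.283 V

Adding the free-energy changes (−nFE°) of the two steps gives −n₃FE°₃ = −n₁FE°₁ − n₂FE°₂.
E°₃ = (1×+1.53 + 2×-1.19) / 3 = (-0.850) / 3 = -0.283 V.
E° values themselves are not directly additive — weighting by electron count is essential.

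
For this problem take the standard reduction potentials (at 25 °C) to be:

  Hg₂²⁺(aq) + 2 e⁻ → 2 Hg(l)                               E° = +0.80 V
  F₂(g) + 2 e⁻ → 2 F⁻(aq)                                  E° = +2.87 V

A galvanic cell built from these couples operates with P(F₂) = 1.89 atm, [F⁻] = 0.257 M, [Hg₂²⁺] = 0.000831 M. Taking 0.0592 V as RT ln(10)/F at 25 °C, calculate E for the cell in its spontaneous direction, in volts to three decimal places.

+2.204 V

F₂/F⁻ is the cathode (higher E°), Hg₂²⁺/Hg the anode: E°cell = +2.87 − (+0.80) = +2.07 V, n = 2.
Overall: F₂(g) + 2 Hg(l) → 2 F⁻(aq) + Hg₂²⁺(aq)
Q = [F⁻]^2·[Hg₂²⁺] / (P(F₂)); log Q = -4.537.
E = E° − (0.0592/n) log Q = +2.07 − (0.0592/2)(-4.537) = +2.204 V.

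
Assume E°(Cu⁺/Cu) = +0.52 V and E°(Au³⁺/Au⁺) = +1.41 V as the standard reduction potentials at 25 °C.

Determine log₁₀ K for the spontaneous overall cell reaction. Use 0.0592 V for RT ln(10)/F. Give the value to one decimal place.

30.1

Cathode: Au³⁺/Au⁺; anode: Cu⁺/Cu. E°cell = +0.89 V, n = 2.
log K = nE°cell / 0.0592 = (2)(+0.89) / 0.0592 = 30.1.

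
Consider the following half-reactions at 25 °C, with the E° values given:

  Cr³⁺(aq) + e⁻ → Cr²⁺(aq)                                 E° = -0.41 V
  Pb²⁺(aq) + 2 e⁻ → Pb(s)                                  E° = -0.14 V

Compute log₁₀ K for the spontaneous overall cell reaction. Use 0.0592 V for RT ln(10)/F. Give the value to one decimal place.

9.1

Cathode: Pb²⁺/Pb; anode: Cr³⁺/Cr²⁺. E°cell = +0.27 V, n = 2.
log K = nE°cell / 0.0592 = (2)(+0.27) / 0.0592 = 9.1.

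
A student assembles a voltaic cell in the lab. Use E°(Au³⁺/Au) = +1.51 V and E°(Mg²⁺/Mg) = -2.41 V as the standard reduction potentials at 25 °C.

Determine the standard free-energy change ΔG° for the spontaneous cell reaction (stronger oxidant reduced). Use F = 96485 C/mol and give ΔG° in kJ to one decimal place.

Au³⁺/Au (E° = +1.51 V) is the cathode; Mg²⁺/Mg (E° = -2.41 V) is the anode, so E°cell = +3.92 V.
Balancing electrons gives n = 6 (lcm of 3 and 2).
ΔG° = −nFE° = −(6)(96485)(+3.92) = -2,269,327 J = -2269.3 kJ.

-2269.3 kJ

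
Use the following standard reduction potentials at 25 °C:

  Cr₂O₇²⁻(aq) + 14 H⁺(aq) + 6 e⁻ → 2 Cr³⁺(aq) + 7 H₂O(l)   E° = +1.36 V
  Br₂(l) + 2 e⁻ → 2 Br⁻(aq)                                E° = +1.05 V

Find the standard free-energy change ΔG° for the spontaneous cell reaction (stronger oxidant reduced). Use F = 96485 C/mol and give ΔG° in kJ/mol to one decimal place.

-179.5 kJ/mol

Cr₂O₇²⁻/Cr³⁺ (E° = +1.36 V) is the cathode; Br₂/Br⁻ (E° = +1.05 V) is the anode, so E°cell = +0.31 V.
Balancing electrons gives n = 6 (lcm of 6 and 2).
ΔG° = −nFE° = −(6)(96485)(+0.31) = -179,462 J = -179.5 kJ/mol.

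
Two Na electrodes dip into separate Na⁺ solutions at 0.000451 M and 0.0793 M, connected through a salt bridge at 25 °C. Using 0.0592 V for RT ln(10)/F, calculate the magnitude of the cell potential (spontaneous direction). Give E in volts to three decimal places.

+0.133 V

For a concentration cell E°cell = 0. The 0.0793 M side is the cathode (reduction is favoured where [Na⁺] is higher).
With n = 1, E = −(0.0592/1) log([Na⁺]ₐₙ/[Na⁺]꜀ₐₜ) = −(0.0592/1) log(0.000451/0.0793) = −(0.0592/1)(-2.245) = +0.133 V.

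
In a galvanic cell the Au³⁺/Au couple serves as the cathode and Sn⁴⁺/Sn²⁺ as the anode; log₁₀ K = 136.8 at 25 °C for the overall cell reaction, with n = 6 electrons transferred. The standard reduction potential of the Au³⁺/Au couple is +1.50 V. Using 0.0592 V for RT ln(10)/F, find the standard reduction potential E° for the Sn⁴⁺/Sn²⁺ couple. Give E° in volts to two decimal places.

E°cell = (0.0592/n)·log K = (0.0592/6)(136.8) = +1.350 V.
Since Au³⁺/Au is the cathode and Sn⁴⁺/Sn²⁺ the anode, E°cell = E°(Au³⁺/Au) − E°(Sn⁴⁺/Sn²⁺).
So E°(Sn⁴⁺/Sn²⁺) = E°(Au³⁺/Au) − E°cell = (+1.50) − (+1.350) = +0.15 V.

+0.15 V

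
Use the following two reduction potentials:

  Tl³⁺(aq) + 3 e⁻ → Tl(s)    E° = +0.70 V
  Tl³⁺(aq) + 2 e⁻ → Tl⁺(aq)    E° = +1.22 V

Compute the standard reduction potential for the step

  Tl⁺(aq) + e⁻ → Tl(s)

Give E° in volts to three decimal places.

Sequential free energies add, so n₃E°₃ = n₁E°₁ + n₂E°₂.
With n₃ = 3, and the known step contributing 2×(+1.22) V, the unknown satisfies 1·E° = 3×(+0.70) − 2×(+1.22) = -0.340.
E° = -0.340 / 1 = -0.340 V.

-0.340 V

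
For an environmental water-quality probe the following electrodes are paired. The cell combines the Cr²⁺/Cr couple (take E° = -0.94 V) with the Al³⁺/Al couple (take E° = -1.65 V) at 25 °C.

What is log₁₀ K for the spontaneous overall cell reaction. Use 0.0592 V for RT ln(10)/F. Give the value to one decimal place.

Cathode: Cr²⁺/Cr; anode: Al³⁺/Al. E°cell = +0.71 V, n = 6.
log K = nE°cell / 0.0592 = (6)(+0.71) / 0.0592 = 72.0.

72.0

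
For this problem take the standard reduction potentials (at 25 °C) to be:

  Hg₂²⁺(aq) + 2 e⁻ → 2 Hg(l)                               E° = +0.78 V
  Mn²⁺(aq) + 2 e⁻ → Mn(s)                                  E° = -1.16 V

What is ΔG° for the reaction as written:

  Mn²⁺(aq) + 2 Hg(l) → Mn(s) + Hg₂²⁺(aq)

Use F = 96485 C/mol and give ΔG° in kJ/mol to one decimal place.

As written, Mn²⁺/Mn is reduced (cathode) and Hg₂²⁺/Hg is oxidised (anode), so E°cell = (-1.16) − (+0.78) = -1.94 V.
Balancing electrons gives n = 2.
ΔG° = −nFE° = −(2)(96485)(-1.94) = 374,362 J = +374.4 kJ/mol.

+374.4 kJ/mol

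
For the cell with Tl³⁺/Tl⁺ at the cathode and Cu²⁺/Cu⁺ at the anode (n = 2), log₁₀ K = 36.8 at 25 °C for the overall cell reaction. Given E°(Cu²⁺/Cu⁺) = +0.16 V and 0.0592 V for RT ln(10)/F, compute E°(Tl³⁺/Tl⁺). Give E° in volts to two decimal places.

E°cell = (0.0592/n)·log K = (0.0592/2)(36.8) = +1.089 V.
Since Tl³⁺/Tl⁺ is the cathode and Cu²⁺/Cu⁺ the anode, E°cell = E°(Tl³⁺/Tl⁺) − E°(Cu²⁺/Cu⁺).
So E°(Tl³⁺/Tl⁺) = E°cell + E°(Cu²⁺/Cu⁺) = +1.089 + (+0.16) = +1.25 V.

+1.25 V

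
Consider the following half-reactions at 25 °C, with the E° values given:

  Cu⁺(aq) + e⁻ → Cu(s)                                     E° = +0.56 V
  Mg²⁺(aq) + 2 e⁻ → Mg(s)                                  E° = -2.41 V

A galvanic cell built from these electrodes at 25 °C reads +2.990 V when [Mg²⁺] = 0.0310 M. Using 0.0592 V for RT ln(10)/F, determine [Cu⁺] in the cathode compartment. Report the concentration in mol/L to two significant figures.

0.38 M

Cu⁺/Cu is the cathode, Mg²⁺/Mg the anode: E°cell = +2.97 V, n = 2.
Overall reaction: 2 Cu⁺(aq) + Mg(s) → 2 Cu(s) + Mg²⁺(aq); Q = [Mg²⁺]^1/[Cu⁺]^2.
From E = E° − (0.0592/n) log Q: log Q = (E° − E)·n/0.0592 = (+2.97 − (+2.990))·2/0.0592 = -0.6757.
So 2·log[Cu⁺] = 1·log(0.031) − log Q = -1.5086 − (-0.6757) = -0.8329; log[Cu⁺] = -0.8329 / 2 = -0.4164; [Cu⁺] = 10^(-0.4164) ≈ 0.38 M.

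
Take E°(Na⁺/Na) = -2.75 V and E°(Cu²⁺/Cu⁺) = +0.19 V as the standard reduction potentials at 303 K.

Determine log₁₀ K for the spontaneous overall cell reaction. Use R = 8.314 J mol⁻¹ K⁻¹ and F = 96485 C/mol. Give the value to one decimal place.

Cathode: Cu²⁺/Cu⁺; anode: Na⁺/Na. E°cell = (+0.19) − (-2.75) = +2.94 V, with n = 1.
ΔG° = −nFE° = −RT ln K, so ln K = nFE°/(RT) = (1)(96485)(+2.94) / ((8.314)(303)) = 112.604.
log₁₀ K = 112.604 / ln 10 = 48.9.

48.9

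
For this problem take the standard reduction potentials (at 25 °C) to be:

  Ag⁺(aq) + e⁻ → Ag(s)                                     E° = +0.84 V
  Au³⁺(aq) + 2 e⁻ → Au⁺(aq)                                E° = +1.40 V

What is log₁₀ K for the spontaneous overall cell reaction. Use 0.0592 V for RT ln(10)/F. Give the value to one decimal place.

Cathode: Au³⁺/Au⁺; anode: Ag⁺/Ag. E°cell = +0.56 V, n = 2.
log K = nE°cell / 0.0592 = (2)(+0.56) / 0.0592 = 18.9.

18.9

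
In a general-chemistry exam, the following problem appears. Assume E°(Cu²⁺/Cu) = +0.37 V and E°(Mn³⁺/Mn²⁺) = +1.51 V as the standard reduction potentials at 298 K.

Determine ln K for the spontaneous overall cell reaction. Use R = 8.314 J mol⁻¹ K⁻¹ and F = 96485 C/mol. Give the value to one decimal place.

Cathode: Mn³⁺/Mn²⁺; anode: Cu²⁺/Cu. E°cell = (+1.51) − (+0.37) = +1.14 V, with n = 2.
ΔG° = −nFE° = −RT ln K, so ln K = nFE°/(RT) = (2)(96485)(+1.14) / ((8.314)(298)) = 88.791.

88.8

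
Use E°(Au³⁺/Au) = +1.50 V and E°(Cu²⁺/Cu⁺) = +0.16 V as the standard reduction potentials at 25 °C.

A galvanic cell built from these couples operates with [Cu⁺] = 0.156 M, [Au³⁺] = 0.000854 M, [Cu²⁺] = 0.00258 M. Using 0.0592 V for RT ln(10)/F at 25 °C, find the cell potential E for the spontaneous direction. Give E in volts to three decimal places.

+1.385 V

Au³⁺/Au is the cathode (higher E°), Cu²⁺/Cu⁺ the anode: E°cell = +1.50 − (+0.16) = +1.34 V, n = 3.
Overall: Au³⁺(aq) + 3 Cu⁺(aq) → Au(s) + 3 Cu²⁺(aq)
Q = [Cu²⁺]^3 / ([Au³⁺]·[Cu⁺]^3); log Q = -2.276.
E = E° − (0.0592/n) log Q = +1.34 − (0.0592/3)(-2.276) = +1.385 V.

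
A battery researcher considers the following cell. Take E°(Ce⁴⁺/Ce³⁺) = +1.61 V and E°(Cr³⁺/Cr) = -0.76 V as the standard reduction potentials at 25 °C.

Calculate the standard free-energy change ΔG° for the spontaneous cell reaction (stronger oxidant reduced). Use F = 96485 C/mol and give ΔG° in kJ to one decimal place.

-686.0 kJ

Ce⁴⁺/Ce³⁺ (E° = +1.61 V) is the cathode; Cr³⁺/Cr (E° = -0.76 V) is the anode, so E°cell = +2.37 V.
Balancing electrons gives n = 3 (lcm of 1 and 3).
ΔG° = −nFE° = −(3)(96485)(+2.37) = -686,008 J = -686.0 kJ.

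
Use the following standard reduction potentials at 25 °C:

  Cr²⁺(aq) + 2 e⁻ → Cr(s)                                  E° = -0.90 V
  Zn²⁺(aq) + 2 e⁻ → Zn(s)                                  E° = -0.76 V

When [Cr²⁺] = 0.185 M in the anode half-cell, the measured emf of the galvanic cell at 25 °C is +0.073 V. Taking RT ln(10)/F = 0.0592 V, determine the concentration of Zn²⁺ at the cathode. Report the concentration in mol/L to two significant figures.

Zn²⁺/Zn is the cathode, Cr²⁺/Cr the anode: E°cell = +0.14 V, n = 2.
Overall reaction: Zn²⁺(aq) + Cr(s) → Zn(s) + Cr²⁺(aq); Q = [Cr²⁺]^1/[Zn²⁺]^1.
From E = E° − (0.0592/n) log Q: log Q = (E° − E)·n/0.0592 = (+0.14 − (+0.073))·2/0.0592 = 2.2635.
So 1·log[Zn²⁺] = 1·log(0.185) − log Q = -0.7328 − (2.2635) = -2.9963; [Zn²⁺] = 10^(-2.9963) ≈ 0.0010 M.

0.0010 M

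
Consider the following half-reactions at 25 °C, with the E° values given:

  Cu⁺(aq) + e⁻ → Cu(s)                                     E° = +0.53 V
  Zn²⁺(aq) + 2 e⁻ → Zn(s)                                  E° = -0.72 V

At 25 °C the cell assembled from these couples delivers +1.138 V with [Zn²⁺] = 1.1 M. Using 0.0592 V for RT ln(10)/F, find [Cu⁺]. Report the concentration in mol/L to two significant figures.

0.013 M

Cu⁺/Cu is the cathode, Zn²⁺/Zn the anode: E°cell = +1.25 V, n = 2.
Overall reaction: 2 Cu⁺(aq) + Zn(s) → 2 Cu(s) + Zn²⁺(aq); Q = [Zn²⁺]^1/[Cu⁺]^2.
From E = E° − (0.0592/n) log Q: log Q = (E° − E)·n/0.0592 = (+1.25 − (+1.138))·2/0.0592 = 3.7838.
So 2·log[Cu⁺] = 1·log(1.1) − log Q = 0.0414 − (3.7838) = -3.7424; log[Cu⁺] = -3.7424 / 2 = -1.8712; [Cu⁺] = 10^(-1.8712) ≈ 0.013 M.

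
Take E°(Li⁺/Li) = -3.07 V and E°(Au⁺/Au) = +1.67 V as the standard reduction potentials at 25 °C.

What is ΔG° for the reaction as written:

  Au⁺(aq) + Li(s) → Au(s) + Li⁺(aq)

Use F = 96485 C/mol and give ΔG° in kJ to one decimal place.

-457.3 kJ

As written, Au⁺/Au is reduced (cathode) and Li⁺/Li is oxidised (anode), so E°cell = (+1.67) − (-3.07) = +4.74 V.
Balancing electrons gives n = 1.
ΔG° = −nFE° = −(1)(96485)(+4.74) = -457,339 J = -457.3 kJ.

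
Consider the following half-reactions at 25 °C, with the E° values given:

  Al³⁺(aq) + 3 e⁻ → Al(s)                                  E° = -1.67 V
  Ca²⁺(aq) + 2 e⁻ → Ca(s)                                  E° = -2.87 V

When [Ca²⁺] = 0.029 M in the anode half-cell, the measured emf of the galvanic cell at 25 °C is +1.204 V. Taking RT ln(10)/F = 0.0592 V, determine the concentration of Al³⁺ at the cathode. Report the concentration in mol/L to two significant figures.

0.0079 M

Al³⁺/Al is the cathode, Ca²⁺/Ca the anode: E°cell = +1.20 V, n = 6.
Overall reaction: 2 Al³⁺(aq) + 3 Ca(s) → 2 Al(s) + 3 Ca²⁺(aq); Q = [Ca²⁺]^3/[Al³⁺]^2.
From E = E° − (0.0592/n) log Q: log Q = (E° − E)·n/0.0592 = (+1.20 − (+1.204))·6/0.0592 = -0.4054.
So 2·log[Al³⁺] = 3·log(0.029) − log Q = -4.6128 − (-0.4054) = -4.2074; log[Al³⁺] = -4.2074 / 2 = -2.1037; [Al³⁺] = 10^(-2.1037) ≈ 0.0079 M.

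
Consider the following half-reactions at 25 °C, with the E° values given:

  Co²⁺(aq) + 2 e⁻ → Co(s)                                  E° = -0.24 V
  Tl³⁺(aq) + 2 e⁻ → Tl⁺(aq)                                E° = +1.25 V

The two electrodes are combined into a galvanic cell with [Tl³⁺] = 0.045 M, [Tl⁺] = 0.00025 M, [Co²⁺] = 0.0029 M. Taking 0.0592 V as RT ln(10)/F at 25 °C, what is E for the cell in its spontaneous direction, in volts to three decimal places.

Tl³⁺/Tl⁺ is the cathode (higher E°), Co²⁺/Co the anode: E°cell = +1.25 − (-0.24) = +1.49 V, n = 2.
Overall: Tl³⁺(aq) + Co(s) → Tl⁺(aq) + Co²⁺(aq)
Q = [Tl⁺]·[Co²⁺] / ([Tl³⁺]); log Q = -4.793.
E = E° − (0.0592/n) log Q = +1.49 − (0.0592/2)(-4.793) = +1.632 V.

+1.632 V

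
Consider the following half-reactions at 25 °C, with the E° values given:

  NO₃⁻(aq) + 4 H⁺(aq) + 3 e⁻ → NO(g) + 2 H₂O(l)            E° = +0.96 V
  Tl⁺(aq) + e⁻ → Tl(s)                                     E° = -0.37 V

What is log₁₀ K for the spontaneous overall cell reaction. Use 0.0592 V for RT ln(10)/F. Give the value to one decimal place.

Cathode: NO₃⁻/NO; anode: Tl⁺/Tl. E°cell = +1.33 V, n = 3.
log K = nE°cell / 0.0592 = (3)(+1.33) / 0.0592 = 67.4.

67.4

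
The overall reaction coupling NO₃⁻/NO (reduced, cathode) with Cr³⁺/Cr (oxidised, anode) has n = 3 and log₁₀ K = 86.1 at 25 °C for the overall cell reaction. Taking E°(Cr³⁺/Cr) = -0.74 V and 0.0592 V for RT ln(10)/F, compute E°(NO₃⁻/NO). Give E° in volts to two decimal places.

E°cell = (0.0592/n)·log K = (0.0592/3)(86.1) = +1.699 V.
Since NO₃⁻/NO is the cathode and Cr³⁺/Cr the anode, E°cell = E°(NO₃⁻/NO) − E°(Cr³⁺/Cr).
So E°(NO₃⁻/NO) = E°cell + E°(Cr³⁺/Cr) = +1.699 + (-0.74) = +0.96 V.

+0.96 V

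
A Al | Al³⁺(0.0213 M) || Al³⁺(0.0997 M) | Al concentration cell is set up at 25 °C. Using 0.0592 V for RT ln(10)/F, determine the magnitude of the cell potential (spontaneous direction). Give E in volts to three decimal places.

For a concentration cell E°cell = 0. The 0.0997 M side is the cathode (reduction is favoured where [Al³⁺] is higher).
With n = 3, E = −(0.0592/3) log([Al³⁺]ₐₙ/[Al³⁺]꜀ₐₜ) = −(0.0592/3) log(0.0213/0.0997) = −(0.0592/3)(-0.670) = +0.013 V.

+0.013 V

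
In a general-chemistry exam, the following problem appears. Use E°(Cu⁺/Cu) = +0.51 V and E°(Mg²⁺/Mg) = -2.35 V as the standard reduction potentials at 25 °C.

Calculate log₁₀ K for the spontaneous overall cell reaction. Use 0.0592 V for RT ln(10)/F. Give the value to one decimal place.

Cathode: Cu⁺/Cu; anode: Mg²⁺/Mg. E°cell = +2.86 V, n = 2.
log K = nE°cell / 0.0592 = (2)(+2.86) / 0.0592 = 96.6.

96.6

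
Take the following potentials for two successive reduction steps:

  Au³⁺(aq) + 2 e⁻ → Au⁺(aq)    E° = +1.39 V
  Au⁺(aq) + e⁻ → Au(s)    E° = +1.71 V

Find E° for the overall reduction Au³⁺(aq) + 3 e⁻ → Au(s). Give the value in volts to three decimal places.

Standard free energies of sequential steps add: ΔG°₃ = ΔG°₁ + ΔG°₂, so n₃E°₃ = n₁E°₁ + n₂E°₂.
E°₃ = (2×+1.39 + 1×+1.71) / 3 = (+4.490) / 3 = +1.497 V.

+1.497 V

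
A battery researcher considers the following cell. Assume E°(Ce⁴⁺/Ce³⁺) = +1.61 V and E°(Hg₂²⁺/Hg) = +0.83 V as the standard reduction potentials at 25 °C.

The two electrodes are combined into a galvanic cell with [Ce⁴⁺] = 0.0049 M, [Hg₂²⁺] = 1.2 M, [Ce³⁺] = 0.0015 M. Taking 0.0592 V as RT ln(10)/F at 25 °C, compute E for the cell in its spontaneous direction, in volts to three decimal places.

+0.808 V

Ce⁴⁺/Ce³⁺ is the cathode (higher E°), Hg₂²⁺/Hg the anode: E°cell = +1.61 − (+0.83) = +0.78 V, n = 2.
Overall: 2 Ce⁴⁺(aq) + 2 Hg(l) → 2 Ce³⁺(aq) + Hg₂²⁺(aq)
Q = [Ce³⁺]^2·[Hg₂²⁺] / ([Ce⁴⁺]^2); log Q = -0.949.
E = E° − (0.0592/n) log Q = +0.78 − (0.0592/2)(-0.949) = +0.808 V.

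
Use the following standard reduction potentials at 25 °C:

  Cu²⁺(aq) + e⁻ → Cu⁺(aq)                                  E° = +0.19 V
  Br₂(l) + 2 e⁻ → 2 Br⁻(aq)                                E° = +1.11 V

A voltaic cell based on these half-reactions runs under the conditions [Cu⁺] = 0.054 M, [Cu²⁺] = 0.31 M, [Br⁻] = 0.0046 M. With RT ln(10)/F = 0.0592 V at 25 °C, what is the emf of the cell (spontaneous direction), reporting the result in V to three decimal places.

Br₂/Br⁻ is the cathode (higher E°), Cu²⁺/Cu⁺ the anode: E°cell = +1.11 − (+0.19) = +0.92 V, n = 2.
Overall: Br₂(l) + 2 Cu⁺(aq) → 2 Br⁻(aq) + 2 Cu²⁺(aq)
Q = [Br⁻]^2·[Cu²⁺]^2 / ([Cu⁺]^2); log Q = -3.157.
E = E° − (0.0592/n) log Q = +0.92 − (0.0592/2)(-3.157) = +1.013 V.

+1.013 V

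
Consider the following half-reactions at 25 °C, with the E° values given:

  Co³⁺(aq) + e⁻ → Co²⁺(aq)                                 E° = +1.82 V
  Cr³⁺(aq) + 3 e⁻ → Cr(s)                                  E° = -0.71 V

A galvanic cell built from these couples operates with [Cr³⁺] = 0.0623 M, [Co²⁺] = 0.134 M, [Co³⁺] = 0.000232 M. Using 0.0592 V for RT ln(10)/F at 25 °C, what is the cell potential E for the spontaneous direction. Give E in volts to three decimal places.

+2.390 V

Co³⁺/Co²⁺ is the cathode (higher E°), Cr³⁺/Cr the anode: E°cell = +1.82 − (-0.71) = +2.53 V, n = 3.
Overall: 3 Co³⁺(aq) + Cr(s) → 3 Co²⁺(aq) + Cr³⁺(aq)
Q = [Co²⁺]^3·[Cr³⁺] / ([Co³⁺]^3); log Q = 7.079.
E = E° − (0.0592/n) log Q = +2.53 − (0.0592/3)(7.079) = +2.390 V.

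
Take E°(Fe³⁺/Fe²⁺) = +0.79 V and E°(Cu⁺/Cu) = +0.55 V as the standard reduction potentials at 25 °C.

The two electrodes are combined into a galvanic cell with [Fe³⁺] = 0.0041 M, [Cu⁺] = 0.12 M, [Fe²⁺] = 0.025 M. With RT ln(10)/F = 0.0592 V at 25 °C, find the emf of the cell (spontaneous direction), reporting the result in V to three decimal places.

+0.248 V

Fe³⁺/Fe²⁺ is the cathode (higher E°), Cu⁺/Cu the anode: E°cell = +0.79 − (+0.55) = +0.24 V, n = 1.
Overall: Fe³⁺(aq) + Cu(s) → Fe²⁺(aq) + Cu⁺(aq)
Q = [Fe²⁺]·[Cu⁺] / ([Fe³⁺]); log Q = -0.136.
E = E° − (0.0592/n) log Q = +0.24 − (0.0592/1)(-0.136) = +0.248 V.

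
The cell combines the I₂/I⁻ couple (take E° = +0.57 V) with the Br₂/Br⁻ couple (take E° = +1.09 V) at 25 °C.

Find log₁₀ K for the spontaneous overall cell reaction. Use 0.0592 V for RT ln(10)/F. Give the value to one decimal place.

Cathode: Br₂/Br⁻; anode: I₂/I⁻. E°cell = +0.52 V, n = 2.
log K = nE°cell / 0.0592 = (2)(+0.52) / 0.0592 = 17.6.

17.6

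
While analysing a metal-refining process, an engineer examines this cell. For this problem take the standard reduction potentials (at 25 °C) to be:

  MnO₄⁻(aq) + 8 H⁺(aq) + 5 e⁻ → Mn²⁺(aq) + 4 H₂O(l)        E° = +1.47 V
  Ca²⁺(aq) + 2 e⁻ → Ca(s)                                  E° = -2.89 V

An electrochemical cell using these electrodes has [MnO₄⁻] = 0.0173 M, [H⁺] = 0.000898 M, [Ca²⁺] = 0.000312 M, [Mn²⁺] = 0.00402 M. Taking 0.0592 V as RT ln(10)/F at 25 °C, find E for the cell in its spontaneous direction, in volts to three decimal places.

+4.183 V

MnO₄⁻/Mn²⁺ is the cathode (higher E°), Ca²⁺/Ca the anode: E°cell = +1.47 − (-2.89) = +4.36 V, n = 10.
Overall: 2 MnO₄⁻(aq) + 16 H⁺(aq) + 5 Ca(s) → 2 Mn²⁺(aq) + 8 H₂O(l) + 5 Ca²⁺(aq)
Q = [Mn²⁺]^2·[Ca²⁺]^5 / ([MnO₄⁻]^2·[H⁺]^16); log Q = 29.951.
E = E° − (0.0592/n) log Q = +4.36 − (0.0592/10)(29.951) = +4.183 V.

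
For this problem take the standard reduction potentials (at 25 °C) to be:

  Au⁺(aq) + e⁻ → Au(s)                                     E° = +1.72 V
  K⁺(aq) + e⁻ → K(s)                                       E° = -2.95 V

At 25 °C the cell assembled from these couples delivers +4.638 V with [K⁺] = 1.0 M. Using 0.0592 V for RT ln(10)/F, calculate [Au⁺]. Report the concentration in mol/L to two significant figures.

0.29 M

Au⁺/Au is the cathode, K⁺/K the anode: E°cell = +4.67 V, n = 1.
Overall reaction: Au⁺(aq) + K(s) → Au(s) + K⁺(aq); Q = [K⁺]^1/[Au⁺]^1.
From E = E° − (0.0592/n) log Q: log Q = (E° − E)·n/0.0592 = (+4.67 − (+4.638))·1/0.0592 = 0.5405.
So 1·log[Au⁺] = 1·log(1) − log Q = 0.0000 − (0.5405) = -0.5405; [Au⁺] = 10^(-0.5405) ≈ 0.29 M.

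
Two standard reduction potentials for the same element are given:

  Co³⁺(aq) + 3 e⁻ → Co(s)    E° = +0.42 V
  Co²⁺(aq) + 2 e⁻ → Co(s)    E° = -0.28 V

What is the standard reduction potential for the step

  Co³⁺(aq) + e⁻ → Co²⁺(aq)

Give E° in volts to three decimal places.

Sequential free energies add, so n₃E°₃ = n₁E°₁ + n₂E°₂.
With n₃ = 3, and the known step contributing 2×(-0.28) V, the unknown satisfies 1·E° = 3×(+0.42) − 2×(-0.28) = +1.820.
E° = +1.820 / 1 = +1.820 V.

+1.820 V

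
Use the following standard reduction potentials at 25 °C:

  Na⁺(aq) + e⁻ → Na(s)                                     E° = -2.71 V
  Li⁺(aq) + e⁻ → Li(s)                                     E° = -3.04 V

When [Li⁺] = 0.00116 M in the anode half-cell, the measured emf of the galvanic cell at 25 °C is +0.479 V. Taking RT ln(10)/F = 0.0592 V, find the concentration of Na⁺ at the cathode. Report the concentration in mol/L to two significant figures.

0.38 M

Na⁺/Na is the cathode, Li⁺/Li the anode: E°cell = +0.33 V, n = 1.
Overall reaction: Na⁺(aq) + Li(s) → Na(s) + Li⁺(aq); Q = [Li⁺]^1/[Na⁺]^1.
From E = E° − (0.0592/n) log Q: log Q = (E° − E)·n/0.0592 = (+0.33 − (+0.479))·1/0.0592 = -2.5169.
So 1·log[Na⁺] = 1·log(0.00116) − log Q = -2.9355 − (-2.5169) = -0.4186; [Na⁺] = 10^(-0.4186) ≈ 0.38 M.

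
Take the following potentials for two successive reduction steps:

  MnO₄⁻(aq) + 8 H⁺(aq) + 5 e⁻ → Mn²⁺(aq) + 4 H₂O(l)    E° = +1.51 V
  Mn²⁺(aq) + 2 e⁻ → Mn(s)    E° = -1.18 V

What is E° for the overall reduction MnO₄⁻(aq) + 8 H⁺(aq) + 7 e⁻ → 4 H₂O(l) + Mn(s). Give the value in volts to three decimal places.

+0.741 V

Adding the free-energy changes (−nFE°) of the two steps gives −n₃FE°₃ = −n₁FE°₁ − n₂FE°₂.
E°₃ = (5×+1.51 + 2×-1.18) / 7 = (+5.190) / 7 = +0.741 V.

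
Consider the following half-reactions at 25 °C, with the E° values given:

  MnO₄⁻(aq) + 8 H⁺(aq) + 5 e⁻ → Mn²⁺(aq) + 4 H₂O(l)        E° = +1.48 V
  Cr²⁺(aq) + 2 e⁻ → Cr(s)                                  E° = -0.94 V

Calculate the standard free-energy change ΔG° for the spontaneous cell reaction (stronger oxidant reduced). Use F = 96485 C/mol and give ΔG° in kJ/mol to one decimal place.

-2334.9 kJ/mol

MnO₄⁻/Mn²⁺ (E° = +1.48 V) is the cathode; Cr²⁺/Cr (E° = -0.94 V) is the anode, so E°cell = +2.42 V.
Balancing electrons gives n = 10 (lcm of 5 and 2).
ΔG° = −nFE° = −(10)(96485)(+2.42) = -2,334,937 J = -2334.9 kJ/mol.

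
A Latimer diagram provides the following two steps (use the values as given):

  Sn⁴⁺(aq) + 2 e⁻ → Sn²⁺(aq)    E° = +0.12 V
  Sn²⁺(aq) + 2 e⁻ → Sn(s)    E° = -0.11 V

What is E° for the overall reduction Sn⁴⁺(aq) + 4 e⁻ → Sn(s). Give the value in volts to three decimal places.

Adding the free-energy changes (−nFE°) of the two steps gives −n₃FE°₃ = −n₁FE°₁ − n₂FE°₂.
E°₃ = (2×+0.12 + 2×-0.11) / 4 = (+0.020) / 4 = +0.005 V.

+0.005 V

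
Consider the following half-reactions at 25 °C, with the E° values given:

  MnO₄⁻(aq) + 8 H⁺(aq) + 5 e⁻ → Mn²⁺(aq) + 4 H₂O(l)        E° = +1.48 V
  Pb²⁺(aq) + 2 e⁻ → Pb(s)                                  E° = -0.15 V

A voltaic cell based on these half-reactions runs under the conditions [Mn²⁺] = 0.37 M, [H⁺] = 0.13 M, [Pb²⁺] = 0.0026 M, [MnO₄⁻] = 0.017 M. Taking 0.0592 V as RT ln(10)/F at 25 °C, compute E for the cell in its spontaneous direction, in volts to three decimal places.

MnO₄⁻/Mn²⁺ is the cathode (higher E°), Pb²⁺/Pb the anode: E°cell = +1.48 − (-0.15) = +1.63 V, n = 10.
Overall: 2 MnO₄⁻(aq) + 16 H⁺(aq) + 5 Pb(s) → 2 Mn²⁺(aq) + 8 H₂O(l) + 5 Pb²⁺(aq)
Q = [Mn²⁺]^2·[Pb²⁺]^5 / ([MnO₄⁻]^2·[H⁺]^16); log Q = 3.927.
E = E° − (0.0592/n) log Q = +1.63 − (0.0592/10)(3.927) = +1.607 V.

+1.607 V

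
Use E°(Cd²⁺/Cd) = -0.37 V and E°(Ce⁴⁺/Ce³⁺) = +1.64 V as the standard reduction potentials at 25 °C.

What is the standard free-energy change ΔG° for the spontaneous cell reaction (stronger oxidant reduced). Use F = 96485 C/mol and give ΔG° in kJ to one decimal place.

-387.9 kJ

Ce⁴⁺/Ce³⁺ (E° = +1.64 V) is the cathode; Cd²⁺/Cd (E° = -0.37 V) is the anode, so E°cell = +2.01 V.
Balancing electrons gives n = 2 (lcm of 1 and 2).
ΔG° = −nFE° = −(2)(96485)(+2.01) = -387,870 J = -387.9 kJ.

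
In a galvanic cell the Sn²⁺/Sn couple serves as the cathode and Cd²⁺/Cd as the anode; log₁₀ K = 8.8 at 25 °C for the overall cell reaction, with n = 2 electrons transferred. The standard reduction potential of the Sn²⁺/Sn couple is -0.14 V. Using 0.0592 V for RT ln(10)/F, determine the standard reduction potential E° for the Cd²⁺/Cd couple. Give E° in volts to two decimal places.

E°cell = (0.0592/n)·log K = (0.0592/2)(8.8) = +0.260 V.
Since Sn²⁺/Sn is the cathode and Cd²⁺/Cd the anode, E°cell = E°(Sn²⁺/Sn) − E°(Cd²⁺/Cd).
So E°(Cd²⁺/Cd) = E°(Sn²⁺/Sn) − E°cell = (-0.14) − (+0.260) = -0.40 V.

-0.40 V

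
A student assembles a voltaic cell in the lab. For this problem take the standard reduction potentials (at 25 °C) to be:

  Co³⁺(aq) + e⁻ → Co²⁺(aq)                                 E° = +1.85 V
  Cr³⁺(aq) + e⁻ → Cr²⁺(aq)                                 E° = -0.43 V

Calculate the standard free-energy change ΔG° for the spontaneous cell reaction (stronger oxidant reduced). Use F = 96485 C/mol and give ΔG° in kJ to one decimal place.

Co³⁺/Co²⁺ (E° = +1.85 V) is the cathode; Cr³⁺/Cr²⁺ (E° = -0.43 V) is the anode, so E°cell = +2.28 V.
Balancing electrons gives n = 1 (lcm of 1 and 1).
ΔG° = −nFE° = −(1)(96485)(+2.28) = -219,986 J = -220.0 kJ.

-220.0 kJ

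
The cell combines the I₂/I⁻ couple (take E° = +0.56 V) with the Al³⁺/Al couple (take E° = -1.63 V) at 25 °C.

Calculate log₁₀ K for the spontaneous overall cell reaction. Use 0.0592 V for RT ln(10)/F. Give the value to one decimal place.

222.0

Cathode: I₂/I⁻; anode: Al³⁺/Al. E°cell = +2.19 V, n = 6.
log K = nE°cell / 0.0592 = (6)(+2.19) / 0.0592 = 222.0.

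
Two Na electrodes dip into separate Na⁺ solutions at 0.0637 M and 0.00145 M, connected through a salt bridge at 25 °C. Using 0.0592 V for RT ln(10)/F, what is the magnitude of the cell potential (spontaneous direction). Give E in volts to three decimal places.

+0.097 V

For a concentration cell E°cell = 0. The 0.0637 M side is the cathode (reduction is favoured where [Na⁺] is higher).
With n = 1, E = −(0.0592/1) log([Na⁺]ₐₙ/[Na⁺]꜀ₐₜ) = −(0.0592/1) log(0.00145/0.0637) = −(0.0592/1)(-1.643) = +0.097 V.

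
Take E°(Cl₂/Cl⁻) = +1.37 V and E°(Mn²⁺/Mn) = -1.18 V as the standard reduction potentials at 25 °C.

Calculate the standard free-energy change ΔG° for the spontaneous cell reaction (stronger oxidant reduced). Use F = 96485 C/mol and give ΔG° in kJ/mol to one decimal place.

-492.1 kJ/mol

Cl₂/Cl⁻ (E° = +1.37 V) is the cathode; Mn²⁺/Mn (E° = -1.18 V) is the anode, so E°cell = +2.55 V.
Balancing electrons gives n = 2 (lcm of 2 and 2).
ΔG° = −nFE° = −(2)(96485)(+2.55) = -492,073 J = -492.1 kJ/mol.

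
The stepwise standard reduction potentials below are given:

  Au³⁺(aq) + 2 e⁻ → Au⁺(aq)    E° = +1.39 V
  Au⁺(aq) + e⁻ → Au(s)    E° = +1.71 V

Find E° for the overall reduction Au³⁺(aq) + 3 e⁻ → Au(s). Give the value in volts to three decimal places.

+1.497 V

Since ΔG° = −nFE° is additive over sequential reductions, n₃E°₃ = n₁E°₁ + n₂E°₂.
E°₃ = (2×+1.39 + 1×+1.71) / 3 = (+4.490) / 3 = +1.497 V.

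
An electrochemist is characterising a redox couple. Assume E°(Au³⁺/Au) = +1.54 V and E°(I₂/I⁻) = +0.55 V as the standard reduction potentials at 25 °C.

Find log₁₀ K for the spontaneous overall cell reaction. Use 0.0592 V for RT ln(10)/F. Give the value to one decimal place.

Cathode: Au³⁺/Au; anode: I₂/I⁻. E°cell = +0.99 V, n = 6.
log K = nE°cell / 0.0592 = (6)(+0.99) / 0.0592 = 100.3.

100.3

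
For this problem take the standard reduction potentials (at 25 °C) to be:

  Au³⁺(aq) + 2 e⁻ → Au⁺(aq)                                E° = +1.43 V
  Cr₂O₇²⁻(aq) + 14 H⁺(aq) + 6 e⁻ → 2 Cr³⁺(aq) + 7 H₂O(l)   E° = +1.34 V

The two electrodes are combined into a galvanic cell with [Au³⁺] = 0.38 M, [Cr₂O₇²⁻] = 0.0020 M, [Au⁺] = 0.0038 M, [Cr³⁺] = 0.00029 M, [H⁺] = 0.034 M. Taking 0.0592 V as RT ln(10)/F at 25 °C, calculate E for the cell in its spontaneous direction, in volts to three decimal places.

+0.309 V

Au³⁺/Au⁺ is the cathode (higher E°), Cr₂O₇²⁻/Cr³⁺ the anode: E°cell = +1.43 − (+1.34) = +0.09 V, n = 6.
Overall: 3 Au³⁺(aq) + 2 Cr³⁺(aq) + 7 H₂O(l) → 3 Au⁺(aq) + Cr₂O₇²⁻(aq) + 14 H⁺(aq)
Q = [Au⁺]^3·[Cr₂O₇²⁻]·[H⁺]^14 / ([Au³⁺]^3·[Cr³⁺]^2); log Q = -22.183.
E = E° − (0.0592/n) log Q = +0.09 − (0.0592/6)(-22.183) = +0.309 V.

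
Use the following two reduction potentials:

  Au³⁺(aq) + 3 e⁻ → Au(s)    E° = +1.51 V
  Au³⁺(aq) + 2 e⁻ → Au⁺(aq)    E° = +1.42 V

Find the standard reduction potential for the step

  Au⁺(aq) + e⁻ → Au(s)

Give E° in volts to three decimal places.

+1.690 V

Sequential free energies add, so n₃E°₃ = n₁E°₁ + n₂E°₂.
With n₃ = 3, and the known step contributing 2×(+1.42) V, the unknown satisfies 1·E° = 3×(+1.51) − 2×(+1.42) = +1.690.
E° = +1.690 / 1 = +1.690 V.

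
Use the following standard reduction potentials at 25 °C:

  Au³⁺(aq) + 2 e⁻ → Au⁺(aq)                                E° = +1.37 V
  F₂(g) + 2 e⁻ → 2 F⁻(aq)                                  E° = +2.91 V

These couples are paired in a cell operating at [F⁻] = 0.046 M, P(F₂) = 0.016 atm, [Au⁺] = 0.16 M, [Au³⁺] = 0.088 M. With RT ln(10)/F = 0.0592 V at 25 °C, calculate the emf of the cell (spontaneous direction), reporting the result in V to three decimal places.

F₂/F⁻ is the cathode (higher E°), Au³⁺/Au⁺ the anode: E°cell = +2.91 − (+1.37) = +1.54 V, n = 2.
Overall: F₂(g) + Au⁺(aq) → 2 F⁻(aq) + Au³⁺(aq)
Q = [F⁻]^2·[Au³⁺] / (P(F₂)·[Au⁺]); log Q = -1.138.
E = E° − (0.0592/n) log Q = +1.54 − (0.0592/2)(-1.138) = +1.574 V.

+1.574 V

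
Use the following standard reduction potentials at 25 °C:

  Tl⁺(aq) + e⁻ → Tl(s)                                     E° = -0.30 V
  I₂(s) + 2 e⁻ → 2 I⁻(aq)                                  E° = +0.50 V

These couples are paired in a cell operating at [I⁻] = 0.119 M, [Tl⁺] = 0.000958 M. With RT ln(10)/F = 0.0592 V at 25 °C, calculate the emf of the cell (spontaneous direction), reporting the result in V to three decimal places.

I₂/I⁻ is the cathode (higher E°), Tl⁺/Tl the anode: E°cell = +0.50 − (-0.30) = +0.80 V, n = 2.
Overall: I₂(s) + 2 Tl(s) → 2 I⁻(aq) + 2 Tl⁺(aq)
Q = [I⁻]^2·[Tl⁺]^2; log Q = -7.886.
E = E° − (0.0592/n) log Q = +0.80 − (0.0592/2)(-7.886) = +1.033 V.

+1.033 V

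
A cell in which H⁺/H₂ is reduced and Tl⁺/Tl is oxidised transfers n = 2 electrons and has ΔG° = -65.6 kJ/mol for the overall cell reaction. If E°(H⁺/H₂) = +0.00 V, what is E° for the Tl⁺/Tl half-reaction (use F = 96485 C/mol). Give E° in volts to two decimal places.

-0.34 V

E°cell = −ΔG°/(nF) = −(-65.6×10³)/((2)(96485)) = +0.340 V.
Since H⁺/H₂ is the cathode and Tl⁺/Tl the anode, E°cell = E°(H⁺/H₂) − E°(Tl⁺/Tl).
So E°(Tl⁺/Tl) = E°(H⁺/H₂) − E°cell = (+0.00) − (+0.340) = -0.34 V.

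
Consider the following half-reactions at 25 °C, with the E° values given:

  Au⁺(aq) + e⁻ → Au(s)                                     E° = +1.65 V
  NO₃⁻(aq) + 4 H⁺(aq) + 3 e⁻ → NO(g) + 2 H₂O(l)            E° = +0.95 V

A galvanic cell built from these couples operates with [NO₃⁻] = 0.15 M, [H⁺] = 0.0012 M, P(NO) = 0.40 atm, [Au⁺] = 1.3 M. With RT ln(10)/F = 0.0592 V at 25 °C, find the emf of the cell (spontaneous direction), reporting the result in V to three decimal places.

Au⁺/Au is the cathode (higher E°), NO₃⁻/NO the anode: E°cell = +1.65 − (+0.95) = +0.70 V, n = 3.
Overall: 3 Au⁺(aq) + NO(g) + 2 H₂O(l) → 3 Au(s) + NO₃⁻(aq) + 4 H⁺(aq)
Q = [NO₃⁻]·[H⁺]^4 / ([Au⁺]^3·P(NO)); log Q = -12.451.
E = E° − (0.0592/n) log Q = +0.70 − (0.0592/3)(-12.451) = +0.946 V.

+0.946 V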